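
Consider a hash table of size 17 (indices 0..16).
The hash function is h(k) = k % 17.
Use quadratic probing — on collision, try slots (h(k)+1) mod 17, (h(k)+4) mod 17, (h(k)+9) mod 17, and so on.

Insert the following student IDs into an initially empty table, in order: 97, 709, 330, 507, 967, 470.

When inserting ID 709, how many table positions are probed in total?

2

97: h=12 -> slot 12
709: h=12, probe 12,13 -> slot 13
330: h=7 -> slot 7
507: h=14 -> slot 14
967: h=15 -> slot 15
470: h=11 -> slot 11
Table: [., ., ., ., ., ., ., 330, ., ., ., 470, 97, 709, 507, 967, .]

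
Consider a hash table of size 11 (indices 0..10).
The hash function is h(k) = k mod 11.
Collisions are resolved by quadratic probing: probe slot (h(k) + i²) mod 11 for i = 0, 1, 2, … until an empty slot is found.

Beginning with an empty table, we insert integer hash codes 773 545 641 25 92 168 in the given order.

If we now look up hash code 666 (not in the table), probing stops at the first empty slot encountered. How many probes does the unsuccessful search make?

3

773 hashes to 3; slot 3 is free => place at 3.
545 hashes to 6; slot 6 is free => place at 6.
641 hashes to 3; 3 taken => place at 4.
25 hashes to 3; 3,4 taken => place at 7.
92 hashes to 4; 4 taken => place at 5.
168 hashes to 3; 3,4,7 taken => place at 1.
Table: [∅, 168, ∅, 773, 641, 92, 545, 25, ∅, ∅, ∅]
Lookup 666: h=6, probe 6,7,10 → slot 10 empty, not found.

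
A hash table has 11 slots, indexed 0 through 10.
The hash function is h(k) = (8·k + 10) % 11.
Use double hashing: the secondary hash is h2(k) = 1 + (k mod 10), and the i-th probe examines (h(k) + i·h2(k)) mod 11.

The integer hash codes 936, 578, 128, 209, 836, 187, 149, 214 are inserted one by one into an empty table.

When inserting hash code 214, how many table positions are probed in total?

Insert 936: h=7, slot 7 empty → index 7.
Insert 578: h=3, slot 3 empty → index 3.
Insert 128: h=0, slot 0 empty → index 0.
Insert 209: h=10, slot 10 empty → index 10.
Insert 836: h=10, h2=7, slot 10 occupied → index 6.
Insert 187: h=10, h2=8, slots 10,7 occupied → index 4.
Insert 149: h=3, h2=10, slot 3 occupied → index 2.
Insert 214: h=6, h2=5, slots 6,0 occupied → index 5.
Table: [128, ∅, 149, 578, 187, 214, 836, 936, ∅, ∅, 209]

3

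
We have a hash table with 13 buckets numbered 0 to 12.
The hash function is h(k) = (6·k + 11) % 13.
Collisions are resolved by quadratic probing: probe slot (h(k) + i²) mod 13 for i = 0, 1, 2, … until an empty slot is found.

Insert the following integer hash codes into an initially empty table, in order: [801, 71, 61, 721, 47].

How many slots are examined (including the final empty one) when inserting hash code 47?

3

801 hashes to 7; slot 7 is free -> place at 7.
71 hashes to 8; slot 8 is free -> place at 8.
61 hashes to 0; slot 0 is free -> place at 0.
721 hashes to 8; 8 taken -> place at 9.
47 hashes to 7; 7,8 taken -> place at 11.
Table: [61, ∅, ∅, ∅, ∅, ∅, ∅, 801, 71, 721, ∅, 47, ∅]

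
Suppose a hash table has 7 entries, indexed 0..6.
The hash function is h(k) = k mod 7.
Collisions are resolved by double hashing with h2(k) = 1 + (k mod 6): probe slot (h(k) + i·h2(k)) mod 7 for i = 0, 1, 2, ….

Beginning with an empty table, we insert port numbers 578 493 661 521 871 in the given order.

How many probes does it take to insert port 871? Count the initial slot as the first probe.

3

578: h=4 -> slot 4
493: h=3 -> slot 3
661: h=3, h2=2, probe 3,5 -> slot 5
521: h=3, h2=6, probe 3,2 -> slot 2
871: h=3, h2=2, probe 3,5,0 -> slot 0
Table: [871, ., 521, 493, 578, 661, .]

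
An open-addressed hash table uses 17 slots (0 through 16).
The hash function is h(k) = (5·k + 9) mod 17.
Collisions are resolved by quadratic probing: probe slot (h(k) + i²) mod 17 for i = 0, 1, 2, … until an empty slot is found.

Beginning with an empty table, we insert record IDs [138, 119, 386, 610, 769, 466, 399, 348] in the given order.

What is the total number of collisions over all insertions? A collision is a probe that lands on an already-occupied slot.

3

138 hashes to 2; slot 2 is free -> place at 2.
119 hashes to 9; slot 9 is free -> place at 9.
386 hashes to 1; slot 1 is free -> place at 1.
610 hashes to 16; slot 16 is free -> place at 16.
769 hashes to 12; slot 12 is free -> place at 12.
466 hashes to 10; slot 10 is free -> place at 10.
399 hashes to 15; slot 15 is free -> place at 15.
348 hashes to 15; 15,16,2 taken -> place at 7.
Table: [_, 386, 138, _, _, _, _, 348, _, 119, 466, _, 769, _, _, 399, 610]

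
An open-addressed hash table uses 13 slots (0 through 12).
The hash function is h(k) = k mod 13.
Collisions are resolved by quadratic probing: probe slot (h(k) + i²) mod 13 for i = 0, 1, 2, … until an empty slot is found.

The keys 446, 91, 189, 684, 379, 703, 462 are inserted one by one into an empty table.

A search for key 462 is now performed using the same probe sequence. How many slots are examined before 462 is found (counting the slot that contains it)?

446 hashes to 4; slot 4 is free -> place at 4.
91 hashes to 0; slot 0 is free -> place at 0.
189 hashes to 7; slot 7 is free -> place at 7.
684 hashes to 8; slot 8 is free -> place at 8.
379 hashes to 2; slot 2 is free -> place at 2.
703 hashes to 1; slot 1 is free -> place at 1.
462 hashes to 7; 7,8 taken -> place at 11.
Table: [91, 703, 379, _, 446, _, _, 189, 684, _, _, 462, _]
Lookup 462: h=7, probe 7,8,11 → found at 11.

3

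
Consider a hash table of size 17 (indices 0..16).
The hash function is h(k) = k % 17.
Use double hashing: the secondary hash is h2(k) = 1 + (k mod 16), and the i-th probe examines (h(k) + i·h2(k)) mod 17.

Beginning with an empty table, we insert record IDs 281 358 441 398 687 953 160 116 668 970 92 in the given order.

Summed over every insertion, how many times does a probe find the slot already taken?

5

281: h=9 → slot 9
358: h=1 → slot 1
441: h=16 → slot 16
398: h=7 → slot 7
687: h=7, h2=16, probe 7,6 → slot 6
953: h=1, h2=10, probe 1,11 → slot 11
160: h=7, h2=1, probe 7,8 → slot 8
116: h=14 → slot 14
668: h=5 → slot 5
970: h=1, h2=11, probe 1,12 → slot 12
92: h=7, h2=13, probe 7,3 → slot 3
Table: [_, 358, _, 92, _, 668, 687, 398, 160, 281, _, 953, 970, _, 116, _, 441]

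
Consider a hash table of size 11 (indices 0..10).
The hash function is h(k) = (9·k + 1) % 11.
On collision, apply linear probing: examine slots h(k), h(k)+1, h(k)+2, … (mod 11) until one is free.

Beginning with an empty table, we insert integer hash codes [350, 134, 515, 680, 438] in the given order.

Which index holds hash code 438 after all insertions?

9

Insert 350: h=5, slot 5 empty → index 5.
Insert 134: h=8, slot 8 empty → index 8.
Insert 515: h=5, slot 5 occupied → index 6.
Insert 680: h=5, slots 5,6 occupied → index 7.
Insert 438: h=5, slots 5,6,7,8 occupied → index 9.
Table: [-, -, -, -, -, 350, 515, 680, 134, 438, -]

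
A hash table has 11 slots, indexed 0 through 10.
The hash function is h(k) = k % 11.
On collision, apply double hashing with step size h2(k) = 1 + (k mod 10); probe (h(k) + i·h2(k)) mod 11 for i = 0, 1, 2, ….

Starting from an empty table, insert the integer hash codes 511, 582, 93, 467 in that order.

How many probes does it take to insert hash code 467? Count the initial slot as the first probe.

511 hashes to 5; slot 5 is free -> place at 5.
582 hashes to 10; slot 10 is free -> place at 10.
93 hashes to 5, h2=4; 5 taken -> place at 9.
467 hashes to 5, h2=8; 5 taken -> place at 2.
Table: [_, _, 467, _, _, 511, _, _, _, 93, 582]

2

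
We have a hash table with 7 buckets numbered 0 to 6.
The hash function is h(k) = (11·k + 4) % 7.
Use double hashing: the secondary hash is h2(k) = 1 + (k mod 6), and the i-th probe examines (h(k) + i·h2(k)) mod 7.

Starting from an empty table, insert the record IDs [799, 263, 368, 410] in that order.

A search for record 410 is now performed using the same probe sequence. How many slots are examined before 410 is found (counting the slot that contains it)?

Insert 799: h=1, slot 1 empty => index 1.
Insert 263: h=6, slot 6 empty => index 6.
Insert 368: h=6, h2=3, slot 6 occupied => index 2.
Insert 410: h=6, h2=3, slots 6,2 occupied => index 5.
Table: [—, 799, 368, —, —, 410, 263]
Lookup 410: h=6, h2=3, probe 6,2,5 → found at 5.

3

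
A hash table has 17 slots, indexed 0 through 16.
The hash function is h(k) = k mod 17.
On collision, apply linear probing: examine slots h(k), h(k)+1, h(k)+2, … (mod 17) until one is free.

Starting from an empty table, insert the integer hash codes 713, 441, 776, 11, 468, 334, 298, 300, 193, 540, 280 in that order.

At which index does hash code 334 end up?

13

713 hashes to 16; slot 16 is free => place at 16.
441 hashes to 16; 16 taken => place at 0.
776 hashes to 11; slot 11 is free => place at 11.
11 hashes to 11; 11 taken => place at 12.
468 hashes to 9; slot 9 is free => place at 9.
334 hashes to 11; 11,12 taken => place at 13.
298 hashes to 9; 9 taken => place at 10.
300 hashes to 11; 11,12,13 taken => place at 14.
193 hashes to 6; slot 6 is free => place at 6.
540 hashes to 13; 13,14 taken => place at 15.
280 hashes to 8; slot 8 is free => place at 8.
Table: [441, -, -, -, -, -, 193, -, 280, 468, 298, 776, 11, 334, 300, 540, 713]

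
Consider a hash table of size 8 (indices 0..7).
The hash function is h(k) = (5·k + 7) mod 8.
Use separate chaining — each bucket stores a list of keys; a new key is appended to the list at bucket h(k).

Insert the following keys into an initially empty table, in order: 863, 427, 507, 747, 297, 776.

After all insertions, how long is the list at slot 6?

863 → bucket 2
427 → bucket 6
507 → bucket 6 (collision)
747 → bucket 6 (collision)
297 → bucket 4
776 → bucket 7
Final buckets:
0: ∅
1: ∅
2: 863
3: ∅
4: 297
5: ∅
6: 427 -> 507 -> 747
7: 776

3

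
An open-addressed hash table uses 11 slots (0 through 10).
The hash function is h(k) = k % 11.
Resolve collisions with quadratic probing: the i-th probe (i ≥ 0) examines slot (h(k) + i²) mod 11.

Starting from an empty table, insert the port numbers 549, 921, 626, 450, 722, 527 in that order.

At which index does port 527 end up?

4

549: h=10 -> slot 10
921: h=8 -> slot 8
626: h=10, probe 10,0 -> slot 0
450: h=10, probe 10,0,3 -> slot 3
722: h=7 -> slot 7
527: h=10, probe 10,0,3,8,4 -> slot 4
Table: [626, -, -, 450, 527, -, -, 722, 921, -, 549]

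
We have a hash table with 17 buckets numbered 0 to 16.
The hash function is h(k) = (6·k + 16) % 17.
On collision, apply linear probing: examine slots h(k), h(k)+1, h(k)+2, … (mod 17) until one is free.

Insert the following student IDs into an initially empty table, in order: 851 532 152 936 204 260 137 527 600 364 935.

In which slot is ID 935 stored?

1

851: h=5 → slot 5
532: h=12 → slot 12
152: h=10 → slot 10
936: h=5, probe 5,6 → slot 6
204: h=16 → slot 16
260: h=12, probe 12,13 → slot 13
137: h=5, probe 5,6,7 → slot 7
527: h=16, probe 16,0 → slot 0
600: h=12, probe 12,13,14 → slot 14
364: h=7, probe 7,8 → slot 8
935: h=16, probe 16,0,1 → slot 1
Table: [527, 935, _, _, _, 851, 936, 137, 364, _, 152, _, 532, 260, 600, _, 204]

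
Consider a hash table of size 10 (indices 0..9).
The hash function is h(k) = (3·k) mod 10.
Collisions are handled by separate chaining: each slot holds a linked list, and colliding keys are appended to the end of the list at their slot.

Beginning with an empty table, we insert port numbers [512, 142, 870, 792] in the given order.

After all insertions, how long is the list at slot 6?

3

512 -> bucket 6
142 -> bucket 6 (collision)
870 -> bucket 0
792 -> bucket 6 (collision)
Final buckets:
0: 870
1: .
2: .
3: .
4: .
5: .
6: 512 -> 142 -> 792
7: .
8: .
9: .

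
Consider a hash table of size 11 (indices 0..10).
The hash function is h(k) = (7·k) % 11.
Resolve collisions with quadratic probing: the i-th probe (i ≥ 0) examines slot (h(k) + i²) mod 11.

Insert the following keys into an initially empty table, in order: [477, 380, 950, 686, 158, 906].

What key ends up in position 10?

477: h=6 => slot 6
380: h=9 => slot 9
950: h=6, probe 6,7 => slot 7
686: h=6, probe 6,7,10 => slot 10
158: h=6, probe 6,7,10,4 => slot 4
906: h=6, probe 6,7,10,4,0 => slot 0
Table: [906, ., ., ., 158, ., 477, 950, ., 380, 686]

686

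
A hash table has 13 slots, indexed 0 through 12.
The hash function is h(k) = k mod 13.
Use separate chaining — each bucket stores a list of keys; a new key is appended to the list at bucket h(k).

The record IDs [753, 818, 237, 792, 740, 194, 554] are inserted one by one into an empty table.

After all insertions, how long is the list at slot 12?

5

753 -> bucket 12
818 -> bucket 12 (collision)
237 -> bucket 3
792 -> bucket 12 (collision)
740 -> bucket 12 (collision)
194 -> bucket 12 (collision)
554 -> bucket 8
Final buckets:
0: -
1: -
2: -
3: 237
4: -
5: -
6: -
7: -
8: 554
9: -
10: -
11: -
12: 753 -> 818 -> 792 -> 740 -> 194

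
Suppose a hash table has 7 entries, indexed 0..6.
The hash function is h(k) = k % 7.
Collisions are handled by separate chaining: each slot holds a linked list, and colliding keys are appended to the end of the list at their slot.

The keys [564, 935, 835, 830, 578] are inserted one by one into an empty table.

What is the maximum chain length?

4

Insert 564: h=4, bucket 4 empty → new chain.
Insert 935: h=4, bucket 4 nonempty → append to chain.
Insert 835: h=2, bucket 2 empty → new chain.
Insert 830: h=4, bucket 4 nonempty → append to chain.
Insert 578: h=4, bucket 4 nonempty → append to chain.
Final buckets:
0: -
1: -
2: 835
3: -
4: 564 -> 935 -> 830 -> 578
5: -
6: -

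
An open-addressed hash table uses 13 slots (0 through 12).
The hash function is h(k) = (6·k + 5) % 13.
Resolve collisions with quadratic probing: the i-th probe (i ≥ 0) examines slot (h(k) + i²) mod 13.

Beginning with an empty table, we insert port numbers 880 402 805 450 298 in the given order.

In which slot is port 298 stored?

3

Insert 880: h=7, slot 7 empty -> index 7.
Insert 402: h=12, slot 12 empty -> index 12.
Insert 805: h=12, slot 12 occupied -> index 0.
Insert 450: h=1, slot 1 empty -> index 1.
Insert 298: h=12, slots 12,0 occupied -> index 3.
Table: [805, 450, ., 298, ., ., ., 880, ., ., ., ., 402]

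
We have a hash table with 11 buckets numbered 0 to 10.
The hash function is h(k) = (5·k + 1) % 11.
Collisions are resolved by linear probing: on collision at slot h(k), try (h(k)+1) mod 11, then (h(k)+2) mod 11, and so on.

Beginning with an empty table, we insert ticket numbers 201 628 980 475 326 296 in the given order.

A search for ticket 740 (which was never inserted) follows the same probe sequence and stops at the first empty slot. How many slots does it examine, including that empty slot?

201: h=5 → slot 5
628: h=6 → slot 6
980: h=6, probe 6,7 → slot 7
475: h=0 → slot 0
326: h=3 → slot 3
296: h=7, probe 7,8 → slot 8
Table: [475, —, —, 326, —, 201, 628, 980, 296, —, —]
Lookup 740: h=5, probe 5,6,7,8,9 → slot 9 empty, not found.

5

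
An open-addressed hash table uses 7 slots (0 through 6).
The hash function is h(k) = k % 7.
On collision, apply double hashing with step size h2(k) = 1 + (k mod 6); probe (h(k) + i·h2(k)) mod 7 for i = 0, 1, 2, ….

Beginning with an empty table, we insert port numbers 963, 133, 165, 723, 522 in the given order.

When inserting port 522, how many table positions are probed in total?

2

963: h=4 => slot 4
133: h=0 => slot 0
165: h=4, h2=4, probe 4,1 => slot 1
723: h=2 => slot 2
522: h=4, h2=1, probe 4,5 => slot 5
Table: [133, 165, 723, ∅, 963, 522, ∅]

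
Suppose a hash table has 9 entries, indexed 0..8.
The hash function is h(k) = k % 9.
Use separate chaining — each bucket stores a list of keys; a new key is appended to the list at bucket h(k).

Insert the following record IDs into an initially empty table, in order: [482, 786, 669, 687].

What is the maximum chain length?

482 → bucket 5
786 → bucket 3
669 → bucket 3 (collision)
687 → bucket 3 (collision)
Final buckets:
0: _
1: _
2: _
3: 786 -> 669 -> 687
4: _
5: 482
6: _
7: _
8: _

3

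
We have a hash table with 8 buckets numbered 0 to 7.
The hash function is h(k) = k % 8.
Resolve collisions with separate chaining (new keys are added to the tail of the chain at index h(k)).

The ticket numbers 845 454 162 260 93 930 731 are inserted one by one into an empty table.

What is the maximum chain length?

Insert 845: h=5, bucket 5 empty → new chain.
Insert 454: h=6, bucket 6 empty → new chain.
Insert 162: h=2, bucket 2 empty → new chain.
Insert 260: h=4, bucket 4 empty → new chain.
Insert 93: h=5, bucket 5 nonempty → append to chain.
Insert 930: h=2, bucket 2 nonempty → append to chain.
Insert 731: h=3, bucket 3 empty → new chain.
Final buckets:
0: -
1: -
2: 162 -> 930
3: 731
4: 260
5: 845 -> 93
6: 454
7: -

2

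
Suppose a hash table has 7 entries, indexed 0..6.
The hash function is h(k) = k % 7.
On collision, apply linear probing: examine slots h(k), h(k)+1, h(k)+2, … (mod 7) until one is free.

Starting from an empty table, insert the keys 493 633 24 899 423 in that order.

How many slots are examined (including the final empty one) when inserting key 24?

493: h=3 -> slot 3
633: h=3, probe 3,4 -> slot 4
24: h=3, probe 3,4,5 -> slot 5
899: h=3, probe 3,4,5,6 -> slot 6
423: h=3, probe 3,4,5,6,0 -> slot 0
Table: [423, ., ., 493, 633, 24, 899]

3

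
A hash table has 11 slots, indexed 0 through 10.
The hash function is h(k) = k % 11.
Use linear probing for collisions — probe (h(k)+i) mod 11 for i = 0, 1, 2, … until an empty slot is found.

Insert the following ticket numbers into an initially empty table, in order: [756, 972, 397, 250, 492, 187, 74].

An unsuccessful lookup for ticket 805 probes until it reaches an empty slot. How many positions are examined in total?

Insert 756: h=8, slot 8 empty => index 8.
Insert 972: h=4, slot 4 empty => index 4.
Insert 397: h=1, slot 1 empty => index 1.
Insert 250: h=8, slot 8 occupied => index 9.
Insert 492: h=8, slots 8,9 occupied => index 10.
Insert 187: h=0, slot 0 empty => index 0.
Insert 74: h=8, slots 8,9,10,0,1 occupied => index 2.
Table: [187, 397, 74, -, 972, -, -, -, 756, 250, 492]
Lookup 805: h=2, probe 2,3 → slot 3 empty, not found.

2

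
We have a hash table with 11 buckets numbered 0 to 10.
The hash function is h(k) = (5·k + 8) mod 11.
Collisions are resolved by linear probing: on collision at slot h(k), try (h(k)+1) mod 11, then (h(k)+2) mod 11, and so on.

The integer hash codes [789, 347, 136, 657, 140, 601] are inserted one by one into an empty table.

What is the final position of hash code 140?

8

789 hashes to 4; slot 4 is free → place at 4.
347 hashes to 5; slot 5 is free → place at 5.
136 hashes to 6; slot 6 is free → place at 6.
657 hashes to 4; 4,5,6 taken → place at 7.
140 hashes to 4; 4,5,6,7 taken → place at 8.
601 hashes to 10; slot 10 is free → place at 10.
Table: [., ., ., ., 789, 347, 136, 657, 140, ., 601]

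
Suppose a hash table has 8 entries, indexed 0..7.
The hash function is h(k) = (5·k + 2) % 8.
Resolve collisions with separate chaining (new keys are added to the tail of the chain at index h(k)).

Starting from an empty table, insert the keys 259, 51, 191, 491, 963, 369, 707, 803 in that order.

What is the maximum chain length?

6

Insert 259: h=1, bucket 1 empty -> new chain.
Insert 51: h=1, bucket 1 nonempty -> append to chain.
Insert 191: h=5, bucket 5 empty -> new chain.
Insert 491: h=1, bucket 1 nonempty -> append to chain.
Insert 963: h=1, bucket 1 nonempty -> append to chain.
Insert 369: h=7, bucket 7 empty -> new chain.
Insert 707: h=1, bucket 1 nonempty -> append to chain.
Insert 803: h=1, bucket 1 nonempty -> append to chain.
Final buckets:
0: .
1: 259 -> 51 -> 491 -> 963 -> 707 -> 803
2: .
3: .
4: .
5: 191
6: .
7: 369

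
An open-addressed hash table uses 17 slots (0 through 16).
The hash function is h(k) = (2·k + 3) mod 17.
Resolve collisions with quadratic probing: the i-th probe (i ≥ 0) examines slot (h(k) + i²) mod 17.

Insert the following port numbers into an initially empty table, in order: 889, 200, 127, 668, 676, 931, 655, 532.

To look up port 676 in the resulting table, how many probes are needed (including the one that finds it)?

3

Insert 889: h=13, slot 13 empty => index 13.
Insert 200: h=12, slot 12 empty => index 12.
Insert 127: h=2, slot 2 empty => index 2.
Insert 668: h=13, slot 13 occupied => index 14.
Insert 676: h=12, slots 12,13 occupied => index 16.
Insert 931: h=12, slots 12,13,16 occupied => index 4.
Insert 655: h=4, slot 4 occupied => index 5.
Insert 532: h=13, slots 13,14 occupied => index 0.
Table: [532, _, 127, _, 931, 655, _, _, _, _, _, _, 200, 889, 668, _, 676]
Lookup 676: h=12, probe 12,13,16 → found at 16.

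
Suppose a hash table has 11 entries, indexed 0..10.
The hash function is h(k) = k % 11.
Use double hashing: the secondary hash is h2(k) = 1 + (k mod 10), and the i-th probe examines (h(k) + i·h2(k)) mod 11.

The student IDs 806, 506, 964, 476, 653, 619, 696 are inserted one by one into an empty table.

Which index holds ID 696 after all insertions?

6

806 hashes to 3; slot 3 is free -> place at 3.
506 hashes to 0; slot 0 is free -> place at 0.
964 hashes to 7; slot 7 is free -> place at 7.
476 hashes to 3, h2=7; 3 taken -> place at 10.
653 hashes to 4; slot 4 is free -> place at 4.
619 hashes to 3, h2=10; 3 taken -> place at 2.
696 hashes to 3, h2=7; 3,10 taken -> place at 6.
Table: [506, ., 619, 806, 653, ., 696, 964, ., ., 476]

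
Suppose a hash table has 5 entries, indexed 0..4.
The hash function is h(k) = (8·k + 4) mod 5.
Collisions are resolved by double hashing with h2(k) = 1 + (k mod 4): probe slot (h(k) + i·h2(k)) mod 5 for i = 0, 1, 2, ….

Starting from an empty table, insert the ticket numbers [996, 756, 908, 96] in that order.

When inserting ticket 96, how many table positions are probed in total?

4

Insert 996: h=2, slot 2 empty -> index 2.
Insert 756: h=2, h2=1, slot 2 occupied -> index 3.
Insert 908: h=3, h2=1, slot 3 occupied -> index 4.
Insert 96: h=2, h2=1, slots 2,3,4 occupied -> index 0.
Table: [96, _, 996, 756, 908]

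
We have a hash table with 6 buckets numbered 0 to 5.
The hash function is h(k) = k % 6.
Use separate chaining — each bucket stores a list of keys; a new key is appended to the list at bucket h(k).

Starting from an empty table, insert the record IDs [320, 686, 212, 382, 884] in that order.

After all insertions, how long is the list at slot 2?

Insert 320: h=2, bucket 2 empty → new chain.
Insert 686: h=2, bucket 2 nonempty → append to chain.
Insert 212: h=2, bucket 2 nonempty → append to chain.
Insert 382: h=4, bucket 4 empty → new chain.
Insert 884: h=2, bucket 2 nonempty → append to chain.
Final buckets:
0: -
1: -
2: 320 -> 686 -> 212 -> 884
3: -
4: 382
5: -

4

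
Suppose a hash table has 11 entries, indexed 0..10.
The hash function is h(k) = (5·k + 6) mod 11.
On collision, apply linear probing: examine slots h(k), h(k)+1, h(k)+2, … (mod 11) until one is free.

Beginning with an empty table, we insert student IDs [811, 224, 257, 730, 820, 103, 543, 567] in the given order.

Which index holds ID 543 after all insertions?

8

811 hashes to 2; slot 2 is free => place at 2.
224 hashes to 4; slot 4 is free => place at 4.
257 hashes to 4; 4 taken => place at 5.
730 hashes to 4; 4,5 taken => place at 6.
820 hashes to 3; slot 3 is free => place at 3.
103 hashes to 4; 4,5,6 taken => place at 7.
543 hashes to 4; 4,5,6,7 taken => place at 8.
567 hashes to 3; 3,4,5,6,7,8 taken => place at 9.
Table: [_, _, 811, 820, 224, 257, 730, 103, 543, 567, _]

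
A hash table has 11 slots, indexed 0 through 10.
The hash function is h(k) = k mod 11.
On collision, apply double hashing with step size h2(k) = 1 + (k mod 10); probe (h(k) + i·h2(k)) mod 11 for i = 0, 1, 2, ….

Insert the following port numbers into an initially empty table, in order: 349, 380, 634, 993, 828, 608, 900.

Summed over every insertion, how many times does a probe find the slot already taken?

349: h=8 => slot 8
380: h=6 => slot 6
634: h=7 => slot 7
993: h=3 => slot 3
828: h=3, h2=9, probe 3,1 => slot 1
608: h=3, h2=9, probe 3,1,10 => slot 10
900: h=9 => slot 9
Table: [∅, 828, ∅, 993, ∅, ∅, 380, 634, 349, 900, 608]

3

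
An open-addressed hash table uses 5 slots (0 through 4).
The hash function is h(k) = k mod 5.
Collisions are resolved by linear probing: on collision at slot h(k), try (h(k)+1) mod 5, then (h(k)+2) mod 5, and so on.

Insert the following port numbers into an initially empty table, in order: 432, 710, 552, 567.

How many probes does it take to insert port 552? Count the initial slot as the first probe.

2

432: h=2 → slot 2
710: h=0 → slot 0
552: h=2, probe 2,3 → slot 3
567: h=2, probe 2,3,4 → slot 4
Table: [710, _, 432, 552, 567]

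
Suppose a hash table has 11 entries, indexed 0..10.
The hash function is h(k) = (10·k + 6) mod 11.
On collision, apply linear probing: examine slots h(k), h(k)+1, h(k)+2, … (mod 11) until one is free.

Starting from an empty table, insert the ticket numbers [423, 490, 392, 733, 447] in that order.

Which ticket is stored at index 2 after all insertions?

Insert 423: h=1, slot 1 empty -> index 1.
Insert 490: h=0, slot 0 empty -> index 0.
Insert 392: h=10, slot 10 empty -> index 10.
Insert 733: h=10, slots 10,0,1 occupied -> index 2.
Insert 447: h=10, slots 10,0,1,2 occupied -> index 3.
Table: [490, 423, 733, 447, _, _, _, _, _, _, 392]

733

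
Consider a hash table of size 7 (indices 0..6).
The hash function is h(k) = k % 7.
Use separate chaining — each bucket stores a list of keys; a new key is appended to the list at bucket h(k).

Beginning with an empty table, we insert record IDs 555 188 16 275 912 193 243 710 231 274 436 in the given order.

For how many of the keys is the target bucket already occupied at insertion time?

4

555 → bucket 2
188 → bucket 6
16 → bucket 2 (collision)
275 → bucket 2 (collision)
912 → bucket 2 (collision)
193 → bucket 4
243 → bucket 5
710 → bucket 3
231 → bucket 0
274 → bucket 1
436 → bucket 2 (collision)
Final buckets:
0: 231
1: 274
2: 555 -> 16 -> 275 -> 912 -> 436
3: 710
4: 193
5: 243
6: 188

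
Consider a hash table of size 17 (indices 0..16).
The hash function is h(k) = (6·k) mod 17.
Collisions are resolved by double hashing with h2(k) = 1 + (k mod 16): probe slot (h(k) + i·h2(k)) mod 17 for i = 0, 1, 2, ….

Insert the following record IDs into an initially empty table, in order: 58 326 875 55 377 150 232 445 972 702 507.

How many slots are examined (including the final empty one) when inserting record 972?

58: h=8 => slot 8
326: h=1 => slot 1
875: h=14 => slot 14
55: h=7 => slot 7
377: h=1, h2=10, probe 1,11 => slot 11
150: h=16 => slot 16
232: h=15 => slot 15
445: h=1, h2=14, probe 1,15,12 => slot 12
972: h=1, h2=13, probe 1,14,10 => slot 10
702: h=13 => slot 13
507: h=16, h2=12, probe 16,11,6 => slot 6
Table: [_, 326, _, _, _, _, 507, 55, 58, _, 972, 377, 445, 702, 875, 232, 150]

3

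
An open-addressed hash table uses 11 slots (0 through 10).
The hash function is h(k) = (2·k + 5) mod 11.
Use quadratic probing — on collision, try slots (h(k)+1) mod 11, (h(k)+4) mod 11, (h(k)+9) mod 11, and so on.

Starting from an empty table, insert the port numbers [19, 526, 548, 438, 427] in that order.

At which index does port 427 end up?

6

19 hashes to 10; slot 10 is free -> place at 10.
526 hashes to 1; slot 1 is free -> place at 1.
548 hashes to 1; 1 taken -> place at 2.
438 hashes to 1; 1,2 taken -> place at 5.
427 hashes to 1; 1,2,5,10 taken -> place at 6.
Table: [_, 526, 548, _, _, 438, 427, _, _, _, 19]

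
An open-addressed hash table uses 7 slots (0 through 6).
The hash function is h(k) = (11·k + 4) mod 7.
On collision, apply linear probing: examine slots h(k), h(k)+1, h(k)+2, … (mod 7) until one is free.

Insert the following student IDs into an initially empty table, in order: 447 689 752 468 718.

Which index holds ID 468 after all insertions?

447 hashes to 0; slot 0 is free => place at 0.
689 hashes to 2; slot 2 is free => place at 2.
752 hashes to 2; 2 taken => place at 3.
468 hashes to 0; 0 taken => place at 1.
718 hashes to 6; slot 6 is free => place at 6.
Table: [447, 468, 689, 752, —, —, 718]

1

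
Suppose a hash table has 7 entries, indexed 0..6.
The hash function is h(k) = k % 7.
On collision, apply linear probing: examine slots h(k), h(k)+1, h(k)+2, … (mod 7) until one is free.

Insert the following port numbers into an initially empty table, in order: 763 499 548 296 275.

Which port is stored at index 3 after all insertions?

Insert 763: h=0, slot 0 empty → index 0.
Insert 499: h=2, slot 2 empty → index 2.
Insert 548: h=2, slot 2 occupied → index 3.
Insert 296: h=2, slots 2,3 occupied → index 4.
Insert 275: h=2, slots 2,3,4 occupied → index 5.
Table: [763, —, 499, 548, 296, 275, —]

548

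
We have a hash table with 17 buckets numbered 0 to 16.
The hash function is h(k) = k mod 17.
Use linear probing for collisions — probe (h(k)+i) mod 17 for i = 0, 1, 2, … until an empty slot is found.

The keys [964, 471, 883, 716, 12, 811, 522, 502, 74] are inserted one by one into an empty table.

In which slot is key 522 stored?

964 hashes to 12; slot 12 is free → place at 12.
471 hashes to 12; 12 taken → place at 13.
883 hashes to 16; slot 16 is free → place at 16.
716 hashes to 2; slot 2 is free → place at 2.
12 hashes to 12; 12,13 taken → place at 14.
811 hashes to 12; 12,13,14 taken → place at 15.
522 hashes to 12; 12,13,14,15,16 taken → place at 0.
502 hashes to 9; slot 9 is free → place at 9.
74 hashes to 6; slot 6 is free → place at 6.
Table: [522, _, 716, _, _, _, 74, _, _, 502, _, _, 964, 471, 12, 811, 883]

0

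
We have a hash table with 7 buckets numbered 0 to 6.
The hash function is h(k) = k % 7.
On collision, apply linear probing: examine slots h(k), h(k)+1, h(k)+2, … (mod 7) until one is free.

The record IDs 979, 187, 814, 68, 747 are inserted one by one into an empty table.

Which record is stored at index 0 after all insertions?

68

Insert 979: h=6, slot 6 empty => index 6.
Insert 187: h=5, slot 5 empty => index 5.
Insert 814: h=2, slot 2 empty => index 2.
Insert 68: h=5, slots 5,6 occupied => index 0.
Insert 747: h=5, slots 5,6,0 occupied => index 1.
Table: [68, 747, 814, _, _, 187, 979]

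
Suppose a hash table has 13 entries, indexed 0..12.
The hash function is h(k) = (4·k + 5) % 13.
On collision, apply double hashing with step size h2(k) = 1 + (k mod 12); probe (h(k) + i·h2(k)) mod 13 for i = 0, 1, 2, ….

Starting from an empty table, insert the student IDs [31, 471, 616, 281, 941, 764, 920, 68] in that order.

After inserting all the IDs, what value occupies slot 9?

31: h=12 -> slot 12
471: h=4 -> slot 4
616: h=12, h2=5, probe 12,4,9 -> slot 9
281: h=11 -> slot 11
941: h=12, h2=6, probe 12,5 -> slot 5
764: h=6 -> slot 6
920: h=6, h2=9, probe 6,2 -> slot 2
68: h=4, h2=9, probe 4,0 -> slot 0
Table: [68, _, 920, _, 471, 941, 764, _, _, 616, _, 281, 31]

616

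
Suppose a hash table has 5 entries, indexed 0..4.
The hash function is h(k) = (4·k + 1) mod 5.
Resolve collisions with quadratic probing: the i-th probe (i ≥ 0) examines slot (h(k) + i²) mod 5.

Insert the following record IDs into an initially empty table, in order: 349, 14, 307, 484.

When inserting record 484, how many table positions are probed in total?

3

349: h=2 => slot 2
14: h=2, probe 2,3 => slot 3
307: h=4 => slot 4
484: h=2, probe 2,3,1 => slot 1
Table: [., 484, 349, 14, 307]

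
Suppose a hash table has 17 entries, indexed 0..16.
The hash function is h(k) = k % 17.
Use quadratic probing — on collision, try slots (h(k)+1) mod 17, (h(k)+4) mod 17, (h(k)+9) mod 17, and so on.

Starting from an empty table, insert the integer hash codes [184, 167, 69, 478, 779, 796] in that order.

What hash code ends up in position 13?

184 hashes to 14; slot 14 is free -> place at 14.
167 hashes to 14; 14 taken -> place at 15.
69 hashes to 1; slot 1 is free -> place at 1.
478 hashes to 2; slot 2 is free -> place at 2.
779 hashes to 14; 14,15,1 taken -> place at 6.
796 hashes to 14; 14,15,1,6 taken -> place at 13.
Table: [., 69, 478, ., ., ., 779, ., ., ., ., ., ., 796, 184, 167, .]

796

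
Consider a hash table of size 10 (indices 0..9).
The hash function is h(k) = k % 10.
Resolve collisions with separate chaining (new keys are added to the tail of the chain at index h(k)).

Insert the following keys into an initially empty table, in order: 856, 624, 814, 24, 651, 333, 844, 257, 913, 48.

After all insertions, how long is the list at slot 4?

Insert 856: h=6, bucket 6 empty -> new chain.
Insert 624: h=4, bucket 4 empty -> new chain.
Insert 814: h=4, bucket 4 nonempty -> append to chain.
Insert 24: h=4, bucket 4 nonempty -> append to chain.
Insert 651: h=1, bucket 1 empty -> new chain.
Insert 333: h=3, bucket 3 empty -> new chain.
Insert 844: h=4, bucket 4 nonempty -> append to chain.
Insert 257: h=7, bucket 7 empty -> new chain.
Insert 913: h=3, bucket 3 nonempty -> append to chain.
Insert 48: h=8, bucket 8 empty -> new chain.
Final buckets:
0: -
1: 651
2: -
3: 333 -> 913
4: 624 -> 814 -> 24 -> 844
5: -
6: 856
7: 257
8: 48
9: -

4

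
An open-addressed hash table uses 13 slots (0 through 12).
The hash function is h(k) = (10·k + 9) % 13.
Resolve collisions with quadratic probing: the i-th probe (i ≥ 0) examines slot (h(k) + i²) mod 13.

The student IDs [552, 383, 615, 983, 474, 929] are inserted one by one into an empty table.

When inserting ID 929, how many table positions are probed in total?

4

Insert 552: h=4, slot 4 empty => index 4.
Insert 383: h=4, slot 4 occupied => index 5.
Insert 615: h=10, slot 10 empty => index 10.
Insert 983: h=11, slot 11 empty => index 11.
Insert 474: h=4, slots 4,5 occupied => index 8.
Insert 929: h=4, slots 4,5,8 occupied => index 0.
Table: [929, ., ., ., 552, 383, ., ., 474, ., 615, 983, .]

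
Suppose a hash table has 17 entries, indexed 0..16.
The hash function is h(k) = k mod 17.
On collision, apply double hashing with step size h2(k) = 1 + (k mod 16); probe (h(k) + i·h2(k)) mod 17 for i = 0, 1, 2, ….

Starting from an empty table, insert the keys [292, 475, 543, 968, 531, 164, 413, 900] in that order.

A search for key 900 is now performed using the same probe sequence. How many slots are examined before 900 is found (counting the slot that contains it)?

3

292 hashes to 3; slot 3 is free => place at 3.
475 hashes to 16; slot 16 is free => place at 16.
543 hashes to 16, h2=16; 16 taken => place at 15.
968 hashes to 16, h2=9; 16 taken => place at 8.
531 hashes to 4; slot 4 is free => place at 4.
164 hashes to 11; slot 11 is free => place at 11.
413 hashes to 5; slot 5 is free => place at 5.
900 hashes to 16, h2=5; 16,4 taken => place at 9.
Table: [-, -, -, 292, 531, 413, -, -, 968, 900, -, 164, -, -, -, 543, 475]
Lookup 900: h=16, h2=5, probe 16,4,9 → found at 9.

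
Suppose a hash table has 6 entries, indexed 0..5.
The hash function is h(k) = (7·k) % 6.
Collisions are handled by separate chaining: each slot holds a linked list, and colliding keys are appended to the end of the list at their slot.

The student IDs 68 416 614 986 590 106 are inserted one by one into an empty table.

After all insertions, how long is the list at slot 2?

5

Insert 68: h=2, bucket 2 empty -> new chain.
Insert 416: h=2, bucket 2 nonempty -> append to chain.
Insert 614: h=2, bucket 2 nonempty -> append to chain.
Insert 986: h=2, bucket 2 nonempty -> append to chain.
Insert 590: h=2, bucket 2 nonempty -> append to chain.
Insert 106: h=4, bucket 4 empty -> new chain.
Final buckets:
0: -
1: -
2: 68 -> 416 -> 614 -> 986 -> 590
3: -
4: 106
5: -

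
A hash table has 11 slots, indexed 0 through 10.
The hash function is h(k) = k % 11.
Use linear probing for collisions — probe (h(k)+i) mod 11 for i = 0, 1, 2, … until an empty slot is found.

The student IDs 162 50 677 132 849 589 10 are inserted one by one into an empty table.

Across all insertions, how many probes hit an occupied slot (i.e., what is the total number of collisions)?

4

162: h=8 -> slot 8
50: h=6 -> slot 6
677: h=6, probe 6,7 -> slot 7
132: h=0 -> slot 0
849: h=2 -> slot 2
589: h=6, probe 6,7,8,9 -> slot 9
10: h=10 -> slot 10
Table: [132, _, 849, _, _, _, 50, 677, 162, 589, 10]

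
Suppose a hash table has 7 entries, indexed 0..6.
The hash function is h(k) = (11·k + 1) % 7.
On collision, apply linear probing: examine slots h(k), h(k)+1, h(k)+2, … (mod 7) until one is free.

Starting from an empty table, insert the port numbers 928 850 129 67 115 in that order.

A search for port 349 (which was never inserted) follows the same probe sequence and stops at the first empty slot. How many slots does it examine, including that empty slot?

2

928 hashes to 3; slot 3 is free => place at 3.
850 hashes to 6; slot 6 is free => place at 6.
129 hashes to 6; 6 taken => place at 0.
67 hashes to 3; 3 taken => place at 4.
115 hashes to 6; 6,0 taken => place at 1.
Table: [129, 115, ., 928, 67, ., 850]
Lookup 349: h=4, probe 4,5 → slot 5 empty, not found.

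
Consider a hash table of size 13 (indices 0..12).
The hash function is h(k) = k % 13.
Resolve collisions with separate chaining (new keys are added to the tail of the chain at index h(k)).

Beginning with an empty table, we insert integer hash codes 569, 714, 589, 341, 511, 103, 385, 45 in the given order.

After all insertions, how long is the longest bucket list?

2

Insert 569: h=10, bucket 10 empty -> new chain.
Insert 714: h=12, bucket 12 empty -> new chain.
Insert 589: h=4, bucket 4 empty -> new chain.
Insert 341: h=3, bucket 3 empty -> new chain.
Insert 511: h=4, bucket 4 nonempty -> append to chain.
Insert 103: h=12, bucket 12 nonempty -> append to chain.
Insert 385: h=8, bucket 8 empty -> new chain.
Insert 45: h=6, bucket 6 empty -> new chain.
Final buckets:
0: -
1: -
2: -
3: 341
4: 589 -> 511
5: -
6: 45
7: -
8: 385
9: -
10: 569
11: -
12: 714 -> 103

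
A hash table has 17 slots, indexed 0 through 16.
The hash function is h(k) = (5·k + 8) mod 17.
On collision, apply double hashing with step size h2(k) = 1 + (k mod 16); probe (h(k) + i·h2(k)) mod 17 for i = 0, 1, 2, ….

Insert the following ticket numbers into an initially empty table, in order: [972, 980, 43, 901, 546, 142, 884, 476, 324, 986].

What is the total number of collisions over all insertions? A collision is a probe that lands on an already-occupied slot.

Insert 972: h=6, slot 6 empty → index 6.
Insert 980: h=12, slot 12 empty → index 12.
Insert 43: h=2, slot 2 empty → index 2.
Insert 901: h=8, slot 8 empty → index 8.
Insert 546: h=1, slot 1 empty → index 1.
Insert 142: h=4, slot 4 empty → index 4.
Insert 884: h=8, h2=5, slot 8 occupied → index 13.
Insert 476: h=8, h2=13, slots 8,4 occupied → index 0.
Insert 324: h=13, h2=5, slots 13,1,6 occupied → index 11.
Insert 986: h=8, h2=11, slots 8,2,13 occupied → index 7.
Table: [476, 546, 43, —, 142, —, 972, 986, 901, —, —, 324, 980, 884, —, —, —]

9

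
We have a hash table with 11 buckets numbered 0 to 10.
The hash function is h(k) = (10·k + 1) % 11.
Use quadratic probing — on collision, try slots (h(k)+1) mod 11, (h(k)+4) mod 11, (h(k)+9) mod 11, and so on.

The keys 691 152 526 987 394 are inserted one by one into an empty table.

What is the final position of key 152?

4

691: h=3 -> slot 3
152: h=3, probe 3,4 -> slot 4
526: h=3, probe 3,4,7 -> slot 7
987: h=4, probe 4,5 -> slot 5
394: h=3, probe 3,4,7,1 -> slot 1
Table: [-, 394, -, 691, 152, 987, -, 526, -, -, -]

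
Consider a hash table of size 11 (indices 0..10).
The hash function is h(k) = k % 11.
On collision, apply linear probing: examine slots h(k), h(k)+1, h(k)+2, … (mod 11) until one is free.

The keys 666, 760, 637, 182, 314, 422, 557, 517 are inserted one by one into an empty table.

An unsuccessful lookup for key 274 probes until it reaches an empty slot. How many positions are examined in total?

4

Insert 666: h=6, slot 6 empty => index 6.
Insert 760: h=1, slot 1 empty => index 1.
Insert 637: h=10, slot 10 empty => index 10.
Insert 182: h=6, slot 6 occupied => index 7.
Insert 314: h=6, slots 6,7 occupied => index 8.
Insert 422: h=4, slot 4 empty => index 4.
Insert 557: h=7, slots 7,8 occupied => index 9.
Insert 517: h=0, slot 0 empty => index 0.
Table: [517, 760, —, —, 422, —, 666, 182, 314, 557, 637]
Lookup 274: h=10, probe 10,0,1,2 → slot 2 empty, not found.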